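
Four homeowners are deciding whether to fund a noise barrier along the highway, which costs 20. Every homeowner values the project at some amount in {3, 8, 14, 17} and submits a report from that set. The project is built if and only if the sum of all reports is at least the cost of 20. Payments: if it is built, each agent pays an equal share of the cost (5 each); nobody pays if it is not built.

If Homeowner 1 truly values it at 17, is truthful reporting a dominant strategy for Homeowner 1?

Check each profile of the others' reports and compare truth against every alternative report.
Others report (3, 3, 3): truth gives 12, best alternative gives 12.
Others report (3, 3, 8): truth gives 12, best alternative gives 12.
Others report (3, 3, 14): truth gives 12, best alternative gives 12.
Others report (3, 3, 17): truth gives 12, best alternative gives 12.
Others report (3, 8, 3): truth gives 12, best alternative gives 12.
Others report (3, 8, 8): truth gives 12, best alternative gives 12.
(Remaining 58 profiles checked similarly; truth is weakly best in each.)
In every case the truthful report is at least as good as any alternative, so it is a dominant strategy.

Yes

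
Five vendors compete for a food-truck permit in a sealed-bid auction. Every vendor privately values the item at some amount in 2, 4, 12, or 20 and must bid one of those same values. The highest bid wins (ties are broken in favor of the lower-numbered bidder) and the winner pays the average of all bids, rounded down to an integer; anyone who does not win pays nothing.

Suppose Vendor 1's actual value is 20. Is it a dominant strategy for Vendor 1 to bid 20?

No

Consider the case where Vendor 2 bids 2, Vendor 3 bids 2, Vendor 4 bids 2 and Vendor 5 bids 2.
Truthful bid 20: wins, pays 5, utility 20 - 5 = 15.
Bid 2 instead: wins, pays 2, utility 20 - 2 = 18.
Since 18 > 15, bidding 2 is strictly better here, so truthful bidding is not dominant.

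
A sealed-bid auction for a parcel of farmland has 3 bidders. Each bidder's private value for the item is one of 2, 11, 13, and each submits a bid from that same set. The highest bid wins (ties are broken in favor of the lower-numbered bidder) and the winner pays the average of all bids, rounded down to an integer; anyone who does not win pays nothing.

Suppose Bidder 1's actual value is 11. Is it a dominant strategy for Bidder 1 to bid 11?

No

Consider the case where Bidder 2 bids 2 and Bidder 3 bids 2.
Truthful bid 11: wins, pays 5, utility 11 - 5 = 6.
Bid 2 instead: wins, pays 2, utility 11 - 2 = 9.
Since 9 > 6, bidding 2 is strictly better here, so truthful bidding is not dominant.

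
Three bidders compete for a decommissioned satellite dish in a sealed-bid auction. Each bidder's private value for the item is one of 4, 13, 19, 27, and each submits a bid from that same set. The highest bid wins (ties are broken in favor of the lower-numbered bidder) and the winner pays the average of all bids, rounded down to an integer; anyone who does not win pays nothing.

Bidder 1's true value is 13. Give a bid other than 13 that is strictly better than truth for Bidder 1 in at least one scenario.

4

Suppose Bidder 2 bids 4 and Bidder 3 bids 4.
Bid 13: wins, pays 7, utility 13 - 7 = 6.
Bid 4: wins, pays 4, utility 13 - 4 = 9.
So bidding 4 beats truth here (9 > 6).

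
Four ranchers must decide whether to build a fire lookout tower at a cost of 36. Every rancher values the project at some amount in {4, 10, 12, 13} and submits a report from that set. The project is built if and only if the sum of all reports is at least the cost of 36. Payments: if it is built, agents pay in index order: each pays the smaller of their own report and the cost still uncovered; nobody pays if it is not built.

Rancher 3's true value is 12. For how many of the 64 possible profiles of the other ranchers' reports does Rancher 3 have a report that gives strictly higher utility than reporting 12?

50

Others report (4, 10, 12): truth gives 0; report 10 gives 2 > 0. Violating.
Others report (4, 10, 13): truth gives 0; report 10 gives 2 > 0. Violating.
Others report (4, 12, 10): truth gives 0; report 10 gives 2 > 0. Violating.
Others report (4, 12, 12): truth gives 0; report 10 gives 2 > 0. Violating.
Others report (4, 4, 4): truth gives 0; no alternative beats it.
Others report (4, 4, 10): truth gives 0; no alternative beats it.
(Checking all 64 profiles: 50 have a profitable deviation, 14 do not.)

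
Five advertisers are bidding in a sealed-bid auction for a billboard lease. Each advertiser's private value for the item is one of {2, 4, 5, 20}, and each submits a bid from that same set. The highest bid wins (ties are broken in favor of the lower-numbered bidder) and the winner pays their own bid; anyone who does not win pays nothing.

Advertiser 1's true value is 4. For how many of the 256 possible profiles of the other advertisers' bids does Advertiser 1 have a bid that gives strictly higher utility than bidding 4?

Others bid (2, 2, 2, 2): truth gives 0; bid 2 gives 2 > 0. Violating.
Others bid (2, 2, 2, 4): truth gives 0; no alternative beats it.
Others bid (2, 2, 2, 5): truth gives 0; no alternative beats it.
(Checking all 256 profiles: 1 has a profitable deviation, 255 do not.)

1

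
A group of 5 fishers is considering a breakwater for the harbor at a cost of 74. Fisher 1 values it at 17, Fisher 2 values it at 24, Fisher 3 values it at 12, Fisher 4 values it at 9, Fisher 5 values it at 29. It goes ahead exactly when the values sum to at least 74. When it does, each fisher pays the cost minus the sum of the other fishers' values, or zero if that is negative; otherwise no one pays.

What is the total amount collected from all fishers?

Total value 91 ≥ cost 74, so it is built.
Fisher 1: others sum to 74; max(0, 74 - 74) = 0.
Fisher 2: others sum to 67; max(0, 74 - 67) = 7.
Fisher 3: others sum to 79; max(0, 74 - 79) = 0.
Fisher 4: others sum to 82; max(0, 74 - 82) = 0.
Fisher 5: others sum to 62; max(0, 74 - 62) = 12.
Total collected = 0 + 7 + 0 + 0 + 12 = 19.

19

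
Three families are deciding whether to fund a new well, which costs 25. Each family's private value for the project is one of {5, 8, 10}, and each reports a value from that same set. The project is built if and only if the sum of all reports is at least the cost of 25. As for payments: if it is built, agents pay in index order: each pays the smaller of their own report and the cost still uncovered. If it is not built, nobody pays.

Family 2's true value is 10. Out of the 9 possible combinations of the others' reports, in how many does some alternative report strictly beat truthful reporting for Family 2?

3

Others report (8, 10): truth gives 0; report 8 gives 2 > 0. Violating.
Others report (10, 8): truth gives 0; report 8 gives 2 > 0. Violating.
Others report (10, 10): truth gives 0; report 5 gives 5 > 0. Violating.
Others report (5, 5): truth gives 0; no alternative beats it.
Others report (5, 8): truth gives 0; no alternative beats it.
(Checking all 9 profiles: 3 have a profitable deviation, 6 do not.)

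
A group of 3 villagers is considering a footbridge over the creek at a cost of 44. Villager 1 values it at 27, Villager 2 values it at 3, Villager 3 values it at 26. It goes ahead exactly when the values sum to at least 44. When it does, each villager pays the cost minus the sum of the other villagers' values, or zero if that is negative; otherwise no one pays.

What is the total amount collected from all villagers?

Total value 56 ≥ cost 44, so it is built.
Villager 1: others sum to 29; max(0, 44 - 29) = 15.
Villager 2: others sum to 53; max(0, 44 - 53) = 0.
Villager 3: others sum to 30; max(0, 44 - 30) = 14.
Total collected = 15 + 0 + 14 = 29.

29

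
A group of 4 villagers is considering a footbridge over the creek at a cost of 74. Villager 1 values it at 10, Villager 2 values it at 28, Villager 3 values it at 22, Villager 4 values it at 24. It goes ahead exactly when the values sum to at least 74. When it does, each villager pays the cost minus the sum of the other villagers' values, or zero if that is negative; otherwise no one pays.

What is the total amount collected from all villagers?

44

Total value 84 ≥ cost 74, so it is built.
Villager 1: others sum to 74; max(0, 74 - 74) = 0.
Villager 2: others sum to 56; max(0, 74 - 56) = 18.
Villager 3: others sum to 62; max(0, 74 - 62) = 12.
Villager 4: others sum to 60; max(0, 74 - 60) = 14.
Total collected = 0 + 18 + 12 + 14 = 44.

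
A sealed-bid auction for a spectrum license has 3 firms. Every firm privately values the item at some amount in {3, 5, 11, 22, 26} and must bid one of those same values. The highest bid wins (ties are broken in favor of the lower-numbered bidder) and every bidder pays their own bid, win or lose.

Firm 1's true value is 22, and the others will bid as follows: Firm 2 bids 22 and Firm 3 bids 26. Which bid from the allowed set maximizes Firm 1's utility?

Bid 3: loses but pays 3, utility -3.
Bid 5: loses but pays 5, utility -5.
Bid 11: loses but pays 11, utility -11.
Bid 22: loses but pays 22, utility -22.
Bid 26: wins, pays 26, utility 22 - 26 = -4.
The best choice is 3 with utility -3.

3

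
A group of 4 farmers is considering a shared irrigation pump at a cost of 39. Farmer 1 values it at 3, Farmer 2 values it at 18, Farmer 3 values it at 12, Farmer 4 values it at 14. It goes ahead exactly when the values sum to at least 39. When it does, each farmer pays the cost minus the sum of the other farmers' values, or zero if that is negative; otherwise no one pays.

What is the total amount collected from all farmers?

Total value 47 ≥ cost 39, so it is built.
Farmer 1: others sum to 44; max(0, 39 - 44) = 0.
Farmer 2: others sum to 29; max(0, 39 - 29) = 10.
Farmer 3: others sum to 35; max(0, 39 - 35) = 4.
Farmer 4: others sum to 33; max(0, 39 - 33) = 6.
Total collected = 0 + 10 + 4 + 6 = 20.

20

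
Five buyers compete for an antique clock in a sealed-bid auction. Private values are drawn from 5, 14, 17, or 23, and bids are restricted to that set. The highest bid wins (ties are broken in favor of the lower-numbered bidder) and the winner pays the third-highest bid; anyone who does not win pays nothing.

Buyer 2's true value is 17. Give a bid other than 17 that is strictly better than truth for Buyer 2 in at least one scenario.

Suppose Buyer 1 bids 5, Buyer 3 bids 5, Buyer 4 bids 5 and Buyer 5 bids 23.
Bid 17: loses, pays 0, utility 0.
Bid 23: wins, pays 5, utility 17 - 5 = 12.
So bidding 23 beats truth here (12 > 0).

23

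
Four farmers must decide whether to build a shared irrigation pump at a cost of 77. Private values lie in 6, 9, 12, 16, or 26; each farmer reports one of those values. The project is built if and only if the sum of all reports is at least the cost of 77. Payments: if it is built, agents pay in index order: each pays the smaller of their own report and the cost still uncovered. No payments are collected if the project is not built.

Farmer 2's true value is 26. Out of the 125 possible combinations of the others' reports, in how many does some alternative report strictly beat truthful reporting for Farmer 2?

10

Others report (9, 26, 26): truth gives 0; report 16 gives 10 > 0. Violating.
Others report (12, 26, 26): truth gives 0; report 16 gives 10 > 0. Violating.
Others report (16, 26, 26): truth gives 0; report 9 gives 17 > 0. Violating.
Others report (26, 9, 26): truth gives 0; report 16 gives 10 > 0. Violating.
Others report (6, 6, 6): truth gives 0; no alternative beats it.
Others report (6, 6, 9): truth gives 0; no alternative beats it.
(Checking all 125 profiles: 10 have a profitable deviation, 115 do not.)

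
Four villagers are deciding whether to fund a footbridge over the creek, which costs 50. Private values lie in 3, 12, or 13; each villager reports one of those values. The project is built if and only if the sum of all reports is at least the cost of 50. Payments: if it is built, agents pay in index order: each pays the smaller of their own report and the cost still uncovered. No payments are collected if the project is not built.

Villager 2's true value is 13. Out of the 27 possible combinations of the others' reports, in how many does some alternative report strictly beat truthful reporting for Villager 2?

4

Others report (12, 13, 13): truth gives 0; report 12 gives 1 > 0. Violating.
Others report (13, 12, 13): truth gives 0; report 12 gives 1 > 0. Violating.
Others report (13, 13, 12): truth gives 0; report 12 gives 1 > 0. Violating.
Others report (13, 13, 13): truth gives 0; report 12 gives 1 > 0. Violating.
Others report (3, 3, 3): truth gives 0; no alternative beats it.
Others report (3, 3, 12): truth gives 0; no alternative beats it.
(Checking all 27 profiles: 4 have a profitable deviation, 23 do not.)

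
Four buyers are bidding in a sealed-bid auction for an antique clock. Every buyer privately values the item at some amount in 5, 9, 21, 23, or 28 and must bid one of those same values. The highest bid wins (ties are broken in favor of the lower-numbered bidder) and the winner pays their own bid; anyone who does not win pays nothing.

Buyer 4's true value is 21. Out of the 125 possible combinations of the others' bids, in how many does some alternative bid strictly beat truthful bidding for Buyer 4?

Others bid (5, 5, 5): truth gives 0; bid 9 gives 12 > 0. Violating.
Others bid (5, 5, 9): truth gives 0; no alternative beats it.
Others bid (5, 5, 21): truth gives 0; no alternative beats it.
(Checking all 125 profiles: 1 has a profitable deviation, 124 do not.)

1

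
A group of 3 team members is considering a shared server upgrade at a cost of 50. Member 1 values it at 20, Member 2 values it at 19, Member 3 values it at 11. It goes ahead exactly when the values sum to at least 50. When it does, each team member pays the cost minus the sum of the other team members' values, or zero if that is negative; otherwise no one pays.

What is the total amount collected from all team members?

Total value 50 ≥ cost 50, so it is built.
Member 1: others sum to 30; max(0, 50 - 30) = 20.
Member 2: others sum to 31; max(0, 50 - 31) = 19.
Member 3: others sum to 39; max(0, 50 - 39) = 11.
Total collected = 20 + 19 + 11 = 50.

50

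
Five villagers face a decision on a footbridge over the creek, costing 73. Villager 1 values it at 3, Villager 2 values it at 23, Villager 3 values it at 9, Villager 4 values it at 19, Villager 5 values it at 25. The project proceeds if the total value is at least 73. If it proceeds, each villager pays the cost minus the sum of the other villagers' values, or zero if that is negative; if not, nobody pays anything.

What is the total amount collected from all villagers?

Total value 79 ≥ cost 73, so it is built.
Villager 1: others sum to 76; max(0, 73 - 76) = 0.
Villager 2: others sum to 56; max(0, 73 - 56) = 17.
Villager 3: others sum to 70; max(0, 73 - 70) = 3.
Villager 4: others sum to 60; max(0, 73 - 60) = 13.
Villager 5: others sum to 54; max(0, 73 - 54) = 19.
Total collected = 0 + 17 + 3 + 13 + 19 = 52.

52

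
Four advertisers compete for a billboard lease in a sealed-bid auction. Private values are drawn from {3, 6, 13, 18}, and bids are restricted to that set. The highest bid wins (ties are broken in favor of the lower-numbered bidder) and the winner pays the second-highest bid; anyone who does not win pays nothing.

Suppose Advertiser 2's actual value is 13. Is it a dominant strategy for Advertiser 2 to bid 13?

Yes

Check each profile of the others' bids and compare truth against every alternative bid.
Others bid (3, 3, 3): truth gives 10, best alternative gives 10.
Others bid (3, 3, 6): truth gives 7, best alternative gives 7.
Others bid (3, 6, 3): truth gives 7, best alternative gives 7.
Others bid (3, 6, 6): truth gives 7, best alternative gives 7.
Others bid (6, 3, 3): truth gives 7, best alternative gives 7.
Others bid (6, 3, 6): truth gives 7, best alternative gives 7.
(Remaining 58 profiles checked similarly; truth is weakly best in each.)
In every case the truthful bid is at least as good as any alternative, so it is a dominant strategy.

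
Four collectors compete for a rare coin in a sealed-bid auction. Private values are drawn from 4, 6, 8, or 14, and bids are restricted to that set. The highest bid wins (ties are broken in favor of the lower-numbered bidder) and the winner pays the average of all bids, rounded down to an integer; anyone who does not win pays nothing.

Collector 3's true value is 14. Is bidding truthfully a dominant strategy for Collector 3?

No

Consider the case where Collector 1 bids 4, Collector 2 bids 4 and Collector 4 bids 4.
Truthful bid 14: wins, pays 6, utility 14 - 6 = 8.
Bid 6 instead: wins, pays 4, utility 14 - 4 = 10.
Since 10 > 8, bidding 6 is strictly better here, so truthful bidding is not dominant.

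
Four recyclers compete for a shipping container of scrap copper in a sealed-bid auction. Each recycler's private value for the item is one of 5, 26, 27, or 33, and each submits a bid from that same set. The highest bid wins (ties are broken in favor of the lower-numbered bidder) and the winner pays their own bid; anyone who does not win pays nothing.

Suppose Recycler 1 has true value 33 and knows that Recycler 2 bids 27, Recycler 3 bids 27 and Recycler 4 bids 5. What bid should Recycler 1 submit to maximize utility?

27

Bid 5: loses, pays 0, utility 0.
Bid 26: loses, pays 0, utility 0.
Bid 27: wins, pays 27, utility 33 - 27 = 6.
Bid 33: wins, pays 33, utility 33 - 33 = 0.
The best choice is 27 with utility 6.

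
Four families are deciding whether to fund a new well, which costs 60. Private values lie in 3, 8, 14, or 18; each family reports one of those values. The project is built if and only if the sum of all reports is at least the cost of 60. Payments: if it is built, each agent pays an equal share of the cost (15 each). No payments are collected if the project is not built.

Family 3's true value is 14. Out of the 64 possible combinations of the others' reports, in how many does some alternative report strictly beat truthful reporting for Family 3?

Others report (14, 14, 18): truth gives -1; report 3 gives 0 > -1. Violating.
Others report (14, 18, 14): truth gives -1; report 3 gives 0 > -1. Violating.
Others report (14, 18, 18): truth gives -1; report 3 gives 0 > -1. Violating.
Others report (18, 14, 14): truth gives -1; report 3 gives 0 > -1. Violating.
Others report (3, 3, 3): truth gives 0; no alternative beats it.
Others report (3, 3, 8): truth gives 0; no alternative beats it.
(Checking all 64 profiles: 7 have a profitable deviation, 57 do not.)

7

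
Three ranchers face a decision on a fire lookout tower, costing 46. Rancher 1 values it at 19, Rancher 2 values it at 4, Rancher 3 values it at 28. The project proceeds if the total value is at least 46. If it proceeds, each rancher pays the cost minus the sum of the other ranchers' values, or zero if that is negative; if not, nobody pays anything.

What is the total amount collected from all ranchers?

Total value 51 ≥ cost 46, so it is built.
Rancher 1: others sum to 32; max(0, 46 - 32) = 14.
Rancher 2: others sum to 47; max(0, 46 - 47) = 0.
Rancher 3: others sum to 23; max(0, 46 - 23) = 23.
Total collected = 14 + 0 + 23 = 37.

37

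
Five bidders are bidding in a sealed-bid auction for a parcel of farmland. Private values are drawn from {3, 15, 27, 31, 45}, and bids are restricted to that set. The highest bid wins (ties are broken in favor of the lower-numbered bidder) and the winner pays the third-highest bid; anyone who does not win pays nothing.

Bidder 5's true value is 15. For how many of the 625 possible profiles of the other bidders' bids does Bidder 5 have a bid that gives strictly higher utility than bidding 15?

Others bid (3, 3, 3, 15): truth gives 0; bid 27 gives 12 > 0. Violating.
Others bid (3, 3, 3, 27): truth gives 0; bid 31 gives 12 > 0. Violating.
Others bid (3, 3, 3, 31): truth gives 0; bid 45 gives 12 > 0. Violating.
Others bid (3, 3, 15, 3): truth gives 0; bid 27 gives 12 > 0. Violating.
Others bid (3, 3, 3, 3): truth gives 12; no alternative beats it.
Others bid (3, 3, 3, 45): truth gives 0; no alternative beats it.
(Checking all 625 profiles: 12 have a profitable deviation, 613 do not.)

12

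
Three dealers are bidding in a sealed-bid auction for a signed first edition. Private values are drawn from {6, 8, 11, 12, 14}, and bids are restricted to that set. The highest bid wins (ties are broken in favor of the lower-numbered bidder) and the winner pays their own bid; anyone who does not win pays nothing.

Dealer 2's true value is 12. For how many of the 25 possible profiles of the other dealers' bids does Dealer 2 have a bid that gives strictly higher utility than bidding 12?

6

Others bid (6, 6): truth gives 0; bid 8 gives 4 > 0. Violating.
Others bid (6, 8): truth gives 0; bid 8 gives 4 > 0. Violating.
Others bid (6, 11): truth gives 0; bid 11 gives 1 > 0. Violating.
Others bid (8, 6): truth gives 0; bid 11 gives 1 > 0. Violating.
Others bid (6, 12): truth gives 0; no alternative beats it.
Others bid (6, 14): truth gives 0; no alternative beats it.
(Checking all 25 profiles: 6 have a profitable deviation, 19 do not.)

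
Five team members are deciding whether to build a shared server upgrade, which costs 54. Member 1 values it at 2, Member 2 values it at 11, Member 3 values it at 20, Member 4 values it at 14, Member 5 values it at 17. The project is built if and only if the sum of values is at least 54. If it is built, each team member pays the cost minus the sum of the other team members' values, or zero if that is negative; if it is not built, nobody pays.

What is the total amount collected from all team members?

22

Total value 64 ≥ cost 54, so it is built.
Member 1: others sum to 62; max(0, 54 - 62) = 0.
Member 2: others sum to 53; max(0, 54 - 53) = 1.
Member 3: others sum to 44; max(0, 54 - 44) = 10.
Member 4: others sum to 50; max(0, 54 - 50) = 4.
Member 5: others sum to 47; max(0, 54 - 47) = 7.
Total collected = 0 + 1 + 10 + 4 + 7 = 22.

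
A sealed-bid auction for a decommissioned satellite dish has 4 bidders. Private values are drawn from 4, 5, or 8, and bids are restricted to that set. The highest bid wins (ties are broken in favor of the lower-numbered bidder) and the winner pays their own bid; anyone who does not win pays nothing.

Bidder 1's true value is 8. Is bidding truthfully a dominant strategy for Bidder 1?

No

Consider the case where Bidder 2 bids 4, Bidder 3 bids 4 and Bidder 4 bids 4.
Truthful bid 8: wins, pays 8, utility 8 - 8 = 0.
Bid 4 instead: wins, pays 4, utility 8 - 4 = 4.
Since 4 > 0, bidding 4 is strictly better here, so truthful bidding is not dominant.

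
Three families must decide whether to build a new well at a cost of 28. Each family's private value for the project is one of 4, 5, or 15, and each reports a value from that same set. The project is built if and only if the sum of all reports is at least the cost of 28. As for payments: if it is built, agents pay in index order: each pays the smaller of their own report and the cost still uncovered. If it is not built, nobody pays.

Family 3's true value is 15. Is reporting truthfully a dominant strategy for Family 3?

Yes

Check each profile of the others' reports and compare truth against every alternative report.
Others report (5, 15): truth gives 7, best alternative gives 0.
Others report (15, 5): truth gives 7, best alternative gives 0.
Others report (4, 15): truth gives 6, best alternative gives 0.
Others report (15, 4): truth gives 6, best alternative gives 0.
Others report (15, 15): truth gives 15, best alternative gives 15.
Others report (4, 4): truth gives 0, best alternative gives 0.
(Remaining 3 profiles checked similarly; truth is weakly best in each.)
In every case the truthful report is at least as good as any alternative, so it is a dominant strategy.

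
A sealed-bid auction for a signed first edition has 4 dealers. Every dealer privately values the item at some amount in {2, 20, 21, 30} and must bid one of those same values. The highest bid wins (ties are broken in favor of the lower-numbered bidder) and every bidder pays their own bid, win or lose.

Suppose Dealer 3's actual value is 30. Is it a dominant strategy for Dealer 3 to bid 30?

No

Consider the case where Dealer 1 bids 2, Dealer 2 bids 2 and Dealer 4 bids 2.
Truthful bid 30: wins, pays 30, utility 30 - 30 = 0.
Bid 20 instead: wins, pays 20, utility 30 - 20 = 10.
Since 10 > 0, bidding 20 is strictly better here, so truthful bidding is not dominant.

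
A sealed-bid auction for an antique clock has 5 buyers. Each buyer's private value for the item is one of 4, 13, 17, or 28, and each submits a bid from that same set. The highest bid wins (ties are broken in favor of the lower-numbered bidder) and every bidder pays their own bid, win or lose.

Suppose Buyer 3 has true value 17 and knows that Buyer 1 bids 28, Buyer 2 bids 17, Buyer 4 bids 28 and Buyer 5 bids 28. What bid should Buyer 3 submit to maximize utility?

Bid 4: loses but pays 4, utility -4.
Bid 13: loses but pays 13, utility -13.
Bid 17: loses but pays 17, utility -17.
Bid 28: loses but pays 28, utility -28.
The best choice is 4 with utility -4.

4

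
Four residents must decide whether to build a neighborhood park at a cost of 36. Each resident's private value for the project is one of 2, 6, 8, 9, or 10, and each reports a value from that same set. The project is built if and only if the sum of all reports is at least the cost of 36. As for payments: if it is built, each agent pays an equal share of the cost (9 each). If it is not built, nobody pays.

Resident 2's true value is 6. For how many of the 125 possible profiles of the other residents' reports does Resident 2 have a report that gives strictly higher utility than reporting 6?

1

Others report (10, 10, 10): truth gives -3; report 2 gives 0 > -3. Violating.
Others report (2, 2, 2): truth gives 0; no alternative beats it.
Others report (2, 2, 6): truth gives 0; no alternative beats it.
(Checking all 125 profiles: 1 has a profitable deviation, 124 do not.)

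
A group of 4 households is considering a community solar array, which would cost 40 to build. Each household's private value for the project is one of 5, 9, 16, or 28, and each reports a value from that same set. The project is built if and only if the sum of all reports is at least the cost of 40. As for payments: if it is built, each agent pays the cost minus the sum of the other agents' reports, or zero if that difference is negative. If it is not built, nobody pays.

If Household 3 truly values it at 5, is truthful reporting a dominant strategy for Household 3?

Check each profile of the others' reports and compare truth against every alternative report.
Others report (9, 9, 16): truth gives 0, best alternative gives -1.
Others report (9, 16, 9): truth gives 0, best alternative gives -1.
Others report (16, 9, 9): truth gives 0, best alternative gives -1.
Others report (5, 9, 28): truth gives 5, best alternative gives 5.
Others report (5, 16, 28): truth gives 5, best alternative gives 5.
Others report (5, 28, 9): truth gives 5, best alternative gives 5.
(Remaining 58 profiles checked similarly; truth is weakly best in each.)
In every case the truthful report is at least as good as any alternative, so it is a dominant strategy.

Yes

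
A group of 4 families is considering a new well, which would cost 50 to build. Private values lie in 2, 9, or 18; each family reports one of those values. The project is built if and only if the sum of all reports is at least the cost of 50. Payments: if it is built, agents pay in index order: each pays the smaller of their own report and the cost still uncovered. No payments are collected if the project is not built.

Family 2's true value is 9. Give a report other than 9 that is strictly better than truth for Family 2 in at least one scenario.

2

Suppose Family 1 reports 18, Family 3 reports 18 and Family 4 reports 18.
Report 9: project built, pays 9, utility 9 - 9 = 0.
Report 2: project built, pays 2, utility 9 - 2 = 7.
So reporting 2 beats truth here (7 > 0).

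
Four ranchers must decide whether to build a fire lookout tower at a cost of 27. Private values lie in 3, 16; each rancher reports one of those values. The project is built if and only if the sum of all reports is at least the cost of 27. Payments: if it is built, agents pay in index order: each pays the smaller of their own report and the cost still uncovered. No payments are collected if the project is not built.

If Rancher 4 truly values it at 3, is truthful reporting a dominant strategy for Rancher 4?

Yes

Check each profile of the others' reports and compare truth against every alternative report.
Others report (3, 3, 16): truth gives 0, best alternative gives -2.
Others report (3, 16, 3): truth gives 0, best alternative gives -2.
Others report (16, 3, 3): truth gives 0, best alternative gives -2.
Others report (3, 16, 16): truth gives 3, best alternative gives 3.
Others report (16, 3, 16): truth gives 3, best alternative gives 3.
Others report (16, 16, 3): truth gives 3, best alternative gives 3.
(Remaining 2 profiles checked similarly; truth is weakly best in each.)
In every case the truthful report is at least as good as any alternative, so it is a dominant strategy.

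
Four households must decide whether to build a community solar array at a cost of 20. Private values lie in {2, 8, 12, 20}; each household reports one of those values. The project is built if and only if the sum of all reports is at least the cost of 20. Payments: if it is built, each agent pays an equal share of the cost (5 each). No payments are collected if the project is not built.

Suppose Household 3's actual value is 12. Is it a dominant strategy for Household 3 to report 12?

Consider the case where Household 1 reports 2, Household 2 reports 2 and Household 4 reports 2.
Truthful report 12: project not built, utility 0.
Report 20 instead: project built, pays 5, utility 12 - 5 = 7.
Since 7 > 0, reporting 20 is strictly better here, so truthful reporting is not dominant.

No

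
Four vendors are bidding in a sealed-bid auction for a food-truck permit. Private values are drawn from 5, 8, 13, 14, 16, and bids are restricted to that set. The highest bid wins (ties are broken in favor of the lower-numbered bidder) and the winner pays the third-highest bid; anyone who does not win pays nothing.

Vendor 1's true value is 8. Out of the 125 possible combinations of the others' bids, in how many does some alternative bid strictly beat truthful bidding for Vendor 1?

Others bid (5, 5, 13): truth gives 0; bid 13 gives 3 > 0. Violating.
Others bid (5, 5, 14): truth gives 0; bid 14 gives 3 > 0. Violating.
Others bid (5, 5, 16): truth gives 0; bid 16 gives 3 > 0. Violating.
Others bid (5, 13, 5): truth gives 0; bid 13 gives 3 > 0. Violating.
Others bid (5, 5, 5): truth gives 3; no alternative beats it.
Others bid (5, 5, 8): truth gives 3; no alternative beats it.
(Checking all 125 profiles: 9 have a profitable deviation, 116 do not.)

9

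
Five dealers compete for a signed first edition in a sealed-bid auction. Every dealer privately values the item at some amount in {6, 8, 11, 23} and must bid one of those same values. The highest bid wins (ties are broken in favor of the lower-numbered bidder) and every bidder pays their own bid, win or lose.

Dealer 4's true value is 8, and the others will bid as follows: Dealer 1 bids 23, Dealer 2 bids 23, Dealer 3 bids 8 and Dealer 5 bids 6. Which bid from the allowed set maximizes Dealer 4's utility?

6

Bid 6: loses but pays 6, utility -6.
Bid 8: loses but pays 8, utility -8.
Bid 11: loses but pays 11, utility -11.
Bid 23: loses but pays 23, utility -23.
The best choice is 6 with utility -6.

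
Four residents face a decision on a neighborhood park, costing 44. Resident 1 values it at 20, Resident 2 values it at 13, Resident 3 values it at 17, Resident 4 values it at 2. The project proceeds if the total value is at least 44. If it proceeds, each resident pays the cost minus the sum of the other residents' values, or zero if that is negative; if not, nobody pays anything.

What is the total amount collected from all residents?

Total value 52 ≥ cost 44, so it is built.
Resident 1: others sum to 32; max(0, 44 - 32) = 12.
Resident 2: others sum to 39; max(0, 44 - 39) = 5.
Resident 3: others sum to 35; max(0, 44 - 35) = 9.
Resident 4: others sum to 50; max(0, 44 - 50) = 0.
Total collected = 12 + 5 + 9 + 0 = 26.

26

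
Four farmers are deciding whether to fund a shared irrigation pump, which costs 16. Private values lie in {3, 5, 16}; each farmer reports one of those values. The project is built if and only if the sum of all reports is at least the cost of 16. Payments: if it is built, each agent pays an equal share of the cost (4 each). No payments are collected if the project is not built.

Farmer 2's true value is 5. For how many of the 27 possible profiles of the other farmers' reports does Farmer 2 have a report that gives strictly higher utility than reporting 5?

Others report (3, 3, 3): truth gives 0; report 16 gives 1 > 0. Violating.
Others report (3, 3, 5): truth gives 1; no alternative beats it.
Others report (3, 3, 16): truth gives 1; no alternative beats it.
(Checking all 27 profiles: 1 has a profitable deviation, 26 do not.)

1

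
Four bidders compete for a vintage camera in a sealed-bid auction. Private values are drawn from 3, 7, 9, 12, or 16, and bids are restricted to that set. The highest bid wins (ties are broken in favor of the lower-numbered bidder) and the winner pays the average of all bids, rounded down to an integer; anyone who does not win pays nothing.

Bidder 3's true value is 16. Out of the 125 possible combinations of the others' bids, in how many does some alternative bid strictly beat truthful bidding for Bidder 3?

Others bid (3, 3, 3): truth gives 10; bid 7 gives 12 > 10. Violating.
Others bid (3, 3, 7): truth gives 9; bid 7 gives 11 > 9. Violating.
Others bid (3, 3, 9): truth gives 9; bid 9 gives 10 > 9. Violating.
Others bid (3, 3, 12): truth gives 8; bid 12 gives 9 > 8. Violating.
Others bid (3, 3, 16): truth gives 7; no alternative beats it.
Others bid (3, 7, 16): truth gives 6; no alternative beats it.
(Checking all 125 profiles: 36 have a profitable deviation, 89 do not.)

36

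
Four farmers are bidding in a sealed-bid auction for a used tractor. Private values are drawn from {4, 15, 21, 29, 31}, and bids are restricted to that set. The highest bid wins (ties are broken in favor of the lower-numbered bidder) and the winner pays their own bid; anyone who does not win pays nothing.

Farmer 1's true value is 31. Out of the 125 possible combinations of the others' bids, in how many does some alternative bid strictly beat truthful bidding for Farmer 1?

64

Others bid (4, 4, 4): truth gives 0; bid 4 gives 27 > 0. Violating.
Others bid (4, 4, 15): truth gives 0; bid 15 gives 16 > 0. Violating.
Others bid (4, 4, 21): truth gives 0; bid 21 gives 10 > 0. Violating.
Others bid (4, 4, 29): truth gives 0; bid 29 gives 2 > 0. Violating.
Others bid (4, 4, 31): truth gives 0; no alternative beats it.
Others bid (4, 15, 31): truth gives 0; no alternative beats it.
(Checking all 125 profiles: 64 have a profitable deviation, 61 do not.)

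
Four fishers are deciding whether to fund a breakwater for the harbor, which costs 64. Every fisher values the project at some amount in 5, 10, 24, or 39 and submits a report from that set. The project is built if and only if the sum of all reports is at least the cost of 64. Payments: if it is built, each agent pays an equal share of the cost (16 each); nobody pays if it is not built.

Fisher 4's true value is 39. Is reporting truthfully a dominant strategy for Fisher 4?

Yes

Check each profile of the others' reports and compare truth against every alternative report.
Others report (5, 5, 24): truth gives 23, best alternative gives 0.
Others report (5, 10, 10): truth gives 23, best alternative gives 0.
Others report (5, 10, 24): truth gives 23, best alternative gives 0.
Others report (5, 24, 5): truth gives 23, best alternative gives 0.
Others report (5, 24, 10): truth gives 23, best alternative gives 0.
Others report (10, 5, 10): truth gives 23, best alternative gives 0.
(Remaining 58 profiles checked similarly; truth is weakly best in each.)
In every case the truthful report is at least as good as any alternative, so it is a dominant strategy.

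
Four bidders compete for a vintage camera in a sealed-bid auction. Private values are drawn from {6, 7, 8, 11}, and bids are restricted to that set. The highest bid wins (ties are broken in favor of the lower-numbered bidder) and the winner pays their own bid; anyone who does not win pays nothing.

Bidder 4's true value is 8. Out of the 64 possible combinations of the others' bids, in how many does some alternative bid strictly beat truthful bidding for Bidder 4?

Others bid (6, 6, 6): truth gives 0; bid 7 gives 1 > 0. Violating.
Others bid (6, 6, 7): truth gives 0; no alternative beats it.
Others bid (6, 6, 8): truth gives 0; no alternative beats it.
(Checking all 64 profiles: 1 has a profitable deviation, 63 do not.)

1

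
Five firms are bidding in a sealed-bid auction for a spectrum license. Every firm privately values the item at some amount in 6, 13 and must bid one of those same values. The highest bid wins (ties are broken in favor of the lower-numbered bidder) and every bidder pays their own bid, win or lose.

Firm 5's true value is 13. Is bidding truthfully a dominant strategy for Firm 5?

No

Consider the case where Firm 1 bids 6, Firm 2 bids 6, Firm 3 bids 6 and Firm 4 bids 13.
Truthful bid 13: loses but pays 13, utility -13.
Bid 6 instead: loses but pays 6, utility -6.
Since -6 > -13, bidding 6 is strictly better here, so truthful bidding is not dominant.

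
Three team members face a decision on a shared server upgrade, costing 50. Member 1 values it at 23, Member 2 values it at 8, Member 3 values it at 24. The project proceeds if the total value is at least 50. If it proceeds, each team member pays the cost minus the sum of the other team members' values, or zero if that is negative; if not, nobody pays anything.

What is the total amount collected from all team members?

Total value 55 ≥ cost 50, so it is built.
Member 1: others sum to 32; max(0, 50 - 32) = 18.
Member 2: others sum to 47; max(0, 50 - 47) = 3.
Member 3: others sum to 31; max(0, 50 - 31) = 19.
Total collected = 18 + 3 + 19 = 40.

40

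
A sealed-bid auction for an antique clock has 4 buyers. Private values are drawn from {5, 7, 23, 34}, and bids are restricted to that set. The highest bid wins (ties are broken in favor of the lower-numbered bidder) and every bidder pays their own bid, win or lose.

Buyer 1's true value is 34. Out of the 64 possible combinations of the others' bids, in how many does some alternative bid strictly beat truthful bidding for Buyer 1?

27

Others bid (5, 5, 5): truth gives 0; bid 5 gives 29 > 0. Violating.
Others bid (5, 5, 7): truth gives 0; bid 7 gives 27 > 0. Violating.
Others bid (5, 5, 23): truth gives 0; bid 23 gives 11 > 0. Violating.
Others bid (5, 7, 5): truth gives 0; bid 7 gives 27 > 0. Violating.
Others bid (5, 5, 34): truth gives 0; no alternative beats it.
Others bid (5, 7, 34): truth gives 0; no alternative beats it.
(Checking all 64 profiles: 27 have a profitable deviation, 37 do not.)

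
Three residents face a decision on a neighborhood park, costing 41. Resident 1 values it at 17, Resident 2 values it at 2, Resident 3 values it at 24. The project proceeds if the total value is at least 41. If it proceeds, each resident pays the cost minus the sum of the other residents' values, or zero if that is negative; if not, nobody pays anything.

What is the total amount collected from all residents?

37

Total value 43 ≥ cost 41, so it is built.
Resident 1: others sum to 26; max(0, 41 - 26) = 15.
Resident 2: others sum to 41; max(0, 41 - 41) = 0.
Resident 3: others sum to 19; max(0, 41 - 19) = 22.
Total collected = 15 + 0 + 22 = 37.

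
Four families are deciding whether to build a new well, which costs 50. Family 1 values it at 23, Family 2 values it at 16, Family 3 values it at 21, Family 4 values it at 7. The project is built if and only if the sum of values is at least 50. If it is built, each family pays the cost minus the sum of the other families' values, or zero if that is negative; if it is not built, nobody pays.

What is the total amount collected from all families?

10

Total value 67 ≥ cost 50, so it is built.
Family 1: others sum to 44; max(0, 50 - 44) = 6.
Family 2: others sum to 51; max(0, 50 - 51) = 0.
Family 3: others sum to 46; max(0, 50 - 46) = 4.
Family 4: others sum to 60; max(0, 50 - 60) = 0.
Total collected = 6 + 0 + 4 + 0 = 10.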